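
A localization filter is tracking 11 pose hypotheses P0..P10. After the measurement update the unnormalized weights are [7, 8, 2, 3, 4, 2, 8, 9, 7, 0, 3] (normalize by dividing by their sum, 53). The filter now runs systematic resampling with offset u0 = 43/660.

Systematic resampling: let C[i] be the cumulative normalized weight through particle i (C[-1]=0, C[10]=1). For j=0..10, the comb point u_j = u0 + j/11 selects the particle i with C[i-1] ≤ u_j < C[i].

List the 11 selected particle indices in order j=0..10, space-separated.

0 1 1 3 4 6 6 7 7 8 10

C = [7/53, 15/53, 17/53, 20/53, 24/53, 26/53, 34/53, 43/53, 50/53, 50/53, 1]
j=0: u_0=43/660 ∈ [0, 7/53) → index 0
j=1: u_1=103/660 ∈ [7/53, 15/53) → index 1
j=2: u_2=163/660 ∈ [7/53, 15/53) → index 1
j=3: u_3=223/660 ∈ [17/53, 20/53) → index 3
j=4: u_4=283/660 ∈ [20/53, 24/53) → index 4
j=5: u_5=343/660 ∈ [26/53, 34/53) → index 6
j=6: u_6=403/660 ∈ [26/53, 34/53) → index 6
j=7: u_7=463/660 ∈ [34/53, 43/53) → index 7
j=8: u_8=523/660 ∈ [34/53, 43/53) → index 7
j=9: u_9=53/60 ∈ [43/53, 50/53) → index 8
j=10: u_10=643/660 ∈ [50/53, 1) → index 10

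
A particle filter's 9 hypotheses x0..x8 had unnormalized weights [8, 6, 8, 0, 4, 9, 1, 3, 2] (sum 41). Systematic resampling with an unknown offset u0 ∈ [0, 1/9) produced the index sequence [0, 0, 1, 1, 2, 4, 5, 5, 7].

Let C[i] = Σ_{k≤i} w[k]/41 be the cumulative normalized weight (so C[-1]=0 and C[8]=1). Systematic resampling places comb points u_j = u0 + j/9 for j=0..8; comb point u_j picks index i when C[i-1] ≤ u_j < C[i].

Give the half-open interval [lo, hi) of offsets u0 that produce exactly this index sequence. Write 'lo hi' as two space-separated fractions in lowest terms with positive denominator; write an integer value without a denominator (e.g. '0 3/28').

0 1/123

C = [8/41, 14/41, 22/41, 22/41, 26/41, 35/41, 36/41, 39/41, 1]
j=0 picked index 0: u0 ∈ [0, 8/41)
j=1 picked index 0: u0 ∈ [-1/9, 31/369)
j=2 picked index 1: u0 ∈ [-10/369, 44/369)
j=3 picked index 1: u0 ∈ [-17/123, 1/123)
j=4 picked index 2: u0 ∈ [-38/369, 34/369)
j=5 picked index 4: u0 ∈ [-7/369, 29/369)
j=6 picked index 5: u0 ∈ [-4/123, 23/123)
j=7 picked index 5: u0 ∈ [-53/369, 28/369)
j=8 picked index 7: u0 ∈ [-4/369, 23/369)
intersection: [0, 1/123)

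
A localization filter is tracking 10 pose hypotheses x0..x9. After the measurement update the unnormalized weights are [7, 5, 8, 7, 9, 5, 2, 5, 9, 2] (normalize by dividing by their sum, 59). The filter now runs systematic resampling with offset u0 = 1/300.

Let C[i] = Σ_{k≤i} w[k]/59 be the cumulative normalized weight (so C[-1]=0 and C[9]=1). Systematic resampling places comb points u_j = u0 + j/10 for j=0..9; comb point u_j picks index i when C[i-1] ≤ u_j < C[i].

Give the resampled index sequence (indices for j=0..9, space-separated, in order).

0 0 1 2 3 4 4 6 7 8

C = [7/59, 12/59, 20/59, 27/59, 36/59, 41/59, 43/59, 48/59, 57/59, 1]
j=0: u_0=1/300 ∈ [0, 7/59) → index 0
j=1: u_1=31/300 ∈ [0, 7/59) → index 0
j=2: u_2=61/300 ∈ [7/59, 12/59) → index 1
j=3: u_3=91/300 ∈ [12/59, 20/59) → index 2
j=4: u_4=121/300 ∈ [20/59, 27/59) → index 3
j=5: u_5=151/300 ∈ [27/59, 36/59) → index 4
j=6: u_6=181/300 ∈ [27/59, 36/59) → index 4
j=7: u_7=211/300 ∈ [41/59, 43/59) → index 6
j=8: u_8=241/300 ∈ [43/59, 48/59) → index 7
j=9: u_9=271/300 ∈ [48/59, 57/59) → index 8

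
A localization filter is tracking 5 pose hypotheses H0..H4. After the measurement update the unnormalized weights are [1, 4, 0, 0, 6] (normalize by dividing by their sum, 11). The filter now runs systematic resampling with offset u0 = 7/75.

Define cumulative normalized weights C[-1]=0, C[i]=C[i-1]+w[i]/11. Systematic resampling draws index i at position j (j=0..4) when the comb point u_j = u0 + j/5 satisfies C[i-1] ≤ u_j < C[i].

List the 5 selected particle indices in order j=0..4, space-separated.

C = [1/11, 5/11, 5/11, 5/11, 1]
j=0: u_0=7/75 ∈ [1/11, 5/11) → index 1
j=1: u_1=22/75 ∈ [1/11, 5/11) → index 1
j=2: u_2=37/75 ∈ [5/11, 1) → index 4
j=3: u_3=52/75 ∈ [5/11, 1) → index 4
j=4: u_4=67/75 ∈ [5/11, 1) → index 4

1 1 4 4 4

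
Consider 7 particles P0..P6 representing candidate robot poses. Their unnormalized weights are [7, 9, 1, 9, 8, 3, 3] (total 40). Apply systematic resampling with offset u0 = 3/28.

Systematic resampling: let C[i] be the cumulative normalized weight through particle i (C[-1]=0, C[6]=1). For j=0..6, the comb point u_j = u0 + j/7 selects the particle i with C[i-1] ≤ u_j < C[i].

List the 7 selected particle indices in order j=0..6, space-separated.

0 1 1 3 4 4 6

C = [7/40, 2/5, 17/40, 13/20, 17/20, 37/40, 1]
j=0: u_0=3/28 ∈ [0, 7/40) → index 0
j=1: u_1=1/4 ∈ [7/40, 2/5) → index 1
j=2: u_2=11/28 ∈ [7/40, 2/5) → index 1
j=3: u_3=15/28 ∈ [17/40, 13/20) → index 3
j=4: u_4=19/28 ∈ [13/20, 17/20) → index 4
j=5: u_5=23/28 ∈ [13/20, 17/20) → index 4
j=6: u_6=27/28 ∈ [37/40, 1) → index 6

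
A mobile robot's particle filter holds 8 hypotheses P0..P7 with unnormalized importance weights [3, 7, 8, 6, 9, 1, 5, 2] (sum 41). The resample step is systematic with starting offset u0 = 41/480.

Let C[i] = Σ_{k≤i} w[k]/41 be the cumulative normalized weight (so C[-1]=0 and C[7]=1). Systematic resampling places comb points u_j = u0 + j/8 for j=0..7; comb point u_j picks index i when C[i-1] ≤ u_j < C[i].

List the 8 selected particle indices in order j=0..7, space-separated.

1 1 2 3 4 4 6 7

C = [3/41, 10/41, 18/41, 24/41, 33/41, 34/41, 39/41, 1]
j=0: u_0=41/480 ∈ [3/41, 10/41) → index 1
j=1: u_1=101/480 ∈ [3/41, 10/41) → index 1
j=2: u_2=161/480 ∈ [10/41, 18/41) → index 2
j=3: u_3=221/480 ∈ [18/41, 24/41) → index 3
j=4: u_4=281/480 ∈ [24/41, 33/41) → index 4
j=5: u_5=341/480 ∈ [24/41, 33/41) → index 4
j=6: u_6=401/480 ∈ [34/41, 39/41) → index 6
j=7: u_7=461/480 ∈ [39/41, 1) → index 7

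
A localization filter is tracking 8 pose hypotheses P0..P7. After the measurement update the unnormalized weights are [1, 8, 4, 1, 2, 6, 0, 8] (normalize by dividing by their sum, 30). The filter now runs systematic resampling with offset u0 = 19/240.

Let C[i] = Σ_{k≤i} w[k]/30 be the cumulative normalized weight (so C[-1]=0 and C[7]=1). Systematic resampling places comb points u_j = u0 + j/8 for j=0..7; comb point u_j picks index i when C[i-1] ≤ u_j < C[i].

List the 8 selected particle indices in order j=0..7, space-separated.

C = [1/30, 3/10, 13/30, 7/15, 8/15, 11/15, 11/15, 1]
j=0: u_0=19/240 ∈ [1/30, 3/10) → index 1
j=1: u_1=49/240 ∈ [1/30, 3/10) → index 1
j=2: u_2=79/240 ∈ [3/10, 13/30) → index 2
j=3: u_3=109/240 ∈ [13/30, 7/15) → index 3
j=4: u_4=139/240 ∈ [8/15, 11/15) → index 5
j=5: u_5=169/240 ∈ [8/15, 11/15) → index 5
j=6: u_6=199/240 ∈ [11/15, 1) → index 7
j=7: u_7=229/240 ∈ [11/15, 1) → index 7

1 1 2 3 5 5 7 7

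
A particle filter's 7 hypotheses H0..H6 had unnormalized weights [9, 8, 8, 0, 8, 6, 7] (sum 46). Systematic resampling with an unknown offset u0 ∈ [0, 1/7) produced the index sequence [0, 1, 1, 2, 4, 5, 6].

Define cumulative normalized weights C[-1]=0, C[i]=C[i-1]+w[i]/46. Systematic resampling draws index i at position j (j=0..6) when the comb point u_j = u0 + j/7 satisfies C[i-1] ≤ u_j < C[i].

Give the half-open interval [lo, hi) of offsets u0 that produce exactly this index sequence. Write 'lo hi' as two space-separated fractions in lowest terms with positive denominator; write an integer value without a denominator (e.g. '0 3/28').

17/322 27/322

C = [9/46, 17/46, 25/46, 25/46, 33/46, 39/46, 1]
j=0 picked index 0: u0 ∈ [0, 9/46)
j=1 picked index 1: u0 ∈ [17/322, 73/322)
j=2 picked index 1: u0 ∈ [-29/322, 27/322)
j=3 picked index 2: u0 ∈ [-19/322, 37/322)
j=4 picked index 4: u0 ∈ [-9/322, 47/322)
j=5 picked index 5: u0 ∈ [1/322, 43/322)
j=6 picked index 6: u0 ∈ [-3/322, 1/7)
intersection: [17/322, 27/322)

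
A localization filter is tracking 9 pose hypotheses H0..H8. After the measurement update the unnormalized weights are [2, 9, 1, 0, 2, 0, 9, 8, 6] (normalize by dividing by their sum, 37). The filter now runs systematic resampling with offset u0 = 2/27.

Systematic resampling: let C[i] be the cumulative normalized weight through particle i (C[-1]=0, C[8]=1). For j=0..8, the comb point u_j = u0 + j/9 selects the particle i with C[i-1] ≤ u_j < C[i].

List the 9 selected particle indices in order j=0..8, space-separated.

C = [2/37, 11/37, 12/37, 12/37, 14/37, 14/37, 23/37, 31/37, 1]
j=0: u_0=2/27 ∈ [2/37, 11/37) → index 1
j=1: u_1=5/27 ∈ [2/37, 11/37) → index 1
j=2: u_2=8/27 ∈ [2/37, 11/37) → index 1
j=3: u_3=11/27 ∈ [14/37, 23/37) → index 6
j=4: u_4=14/27 ∈ [14/37, 23/37) → index 6
j=5: u_5=17/27 ∈ [23/37, 31/37) → index 7
j=6: u_6=20/27 ∈ [23/37, 31/37) → index 7
j=7: u_7=23/27 ∈ [31/37, 1) → index 8
j=8: u_8=26/27 ∈ [31/37, 1) → index 8

1 1 1 6 6 7 7 8 8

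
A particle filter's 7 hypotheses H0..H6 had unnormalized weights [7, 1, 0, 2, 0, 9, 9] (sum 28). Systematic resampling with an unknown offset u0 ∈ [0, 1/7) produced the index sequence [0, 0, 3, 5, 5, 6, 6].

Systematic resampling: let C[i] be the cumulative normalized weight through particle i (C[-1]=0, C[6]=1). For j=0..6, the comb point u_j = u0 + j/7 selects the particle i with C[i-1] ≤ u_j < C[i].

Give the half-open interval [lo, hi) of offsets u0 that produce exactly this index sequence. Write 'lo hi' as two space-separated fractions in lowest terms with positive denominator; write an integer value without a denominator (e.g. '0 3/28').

0 1/14

C = [1/4, 2/7, 2/7, 5/14, 5/14, 19/28, 1]
j=0 picked index 0: u0 ∈ [0, 1/4)
j=1 picked index 0: u0 ∈ [-1/7, 3/28)
j=2 picked index 3: u0 ∈ [0, 1/14)
j=3 picked index 5: u0 ∈ [-1/14, 1/4)
j=4 picked index 5: u0 ∈ [-3/14, 3/28)
j=5 picked index 6: u0 ∈ [-1/28, 2/7)
j=6 picked index 6: u0 ∈ [-5/28, 1/7)
intersection: [0, 1/14)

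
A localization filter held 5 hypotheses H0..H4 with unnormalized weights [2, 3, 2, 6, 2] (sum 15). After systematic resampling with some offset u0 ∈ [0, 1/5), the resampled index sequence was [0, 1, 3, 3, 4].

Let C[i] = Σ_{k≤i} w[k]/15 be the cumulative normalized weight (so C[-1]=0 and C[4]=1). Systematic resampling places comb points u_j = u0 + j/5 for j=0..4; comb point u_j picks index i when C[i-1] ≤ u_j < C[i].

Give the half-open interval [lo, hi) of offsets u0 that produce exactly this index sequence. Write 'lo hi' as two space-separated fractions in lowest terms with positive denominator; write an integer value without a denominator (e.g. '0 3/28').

C = [2/15, 1/3, 7/15, 13/15, 1]
j=0 picked index 0: u0 ∈ [0, 2/15)
j=1 picked index 1: u0 ∈ [-1/15, 2/15)
j=2 picked index 3: u0 ∈ [1/15, 7/15)
j=3 picked index 3: u0 ∈ [-2/15, 4/15)
j=4 picked index 4: u0 ∈ [1/15, 1/5)
intersection: [1/15, 2/15)

1/15 2/15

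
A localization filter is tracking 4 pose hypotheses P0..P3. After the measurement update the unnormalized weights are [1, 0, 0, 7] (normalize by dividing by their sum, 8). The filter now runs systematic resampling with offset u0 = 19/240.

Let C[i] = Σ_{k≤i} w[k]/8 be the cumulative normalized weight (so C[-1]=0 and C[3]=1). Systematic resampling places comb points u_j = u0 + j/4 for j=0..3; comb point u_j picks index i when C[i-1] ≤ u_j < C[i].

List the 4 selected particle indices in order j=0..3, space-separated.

0 3 3 3

C = [1/8, 1/8, 1/8, 1]
j=0: u_0=19/240 ∈ [0, 1/8) → index 0
j=1: u_1=79/240 ∈ [1/8, 1) → index 3
j=2: u_2=139/240 ∈ [1/8, 1) → index 3
j=3: u_3=199/240 ∈ [1/8, 1) → index 3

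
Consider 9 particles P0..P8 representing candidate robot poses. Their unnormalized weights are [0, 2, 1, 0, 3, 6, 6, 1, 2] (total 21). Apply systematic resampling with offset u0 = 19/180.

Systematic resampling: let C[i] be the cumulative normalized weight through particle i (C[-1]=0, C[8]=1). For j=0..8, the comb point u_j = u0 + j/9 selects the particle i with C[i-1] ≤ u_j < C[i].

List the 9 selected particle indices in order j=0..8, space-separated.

C = [0, 2/21, 1/7, 1/7, 2/7, 4/7, 6/7, 19/21, 1]
j=0: u_0=19/180 ∈ [2/21, 1/7) → index 2
j=1: u_1=13/60 ∈ [1/7, 2/7) → index 4
j=2: u_2=59/180 ∈ [2/7, 4/7) → index 5
j=3: u_3=79/180 ∈ [2/7, 4/7) → index 5
j=4: u_4=11/20 ∈ [2/7, 4/7) → index 5
j=5: u_5=119/180 ∈ [4/7, 6/7) → index 6
j=6: u_6=139/180 ∈ [4/7, 6/7) → index 6
j=7: u_7=53/60 ∈ [6/7, 19/21) → index 7
j=8: u_8=179/180 ∈ [19/21, 1) → index 8

2 4 5 5 5 6 6 7 8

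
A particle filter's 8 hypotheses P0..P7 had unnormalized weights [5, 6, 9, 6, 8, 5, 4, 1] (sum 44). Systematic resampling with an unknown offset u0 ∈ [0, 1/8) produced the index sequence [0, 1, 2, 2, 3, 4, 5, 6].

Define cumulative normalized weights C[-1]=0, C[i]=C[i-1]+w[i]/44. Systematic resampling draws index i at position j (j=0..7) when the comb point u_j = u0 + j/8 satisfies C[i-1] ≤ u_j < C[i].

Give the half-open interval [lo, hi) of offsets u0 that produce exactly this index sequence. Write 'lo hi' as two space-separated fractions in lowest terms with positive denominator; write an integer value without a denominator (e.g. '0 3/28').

C = [5/44, 1/4, 5/11, 13/22, 17/22, 39/44, 43/44, 1]
j=0 picked index 0: u0 ∈ [0, 5/44)
j=1 picked index 1: u0 ∈ [-1/88, 1/8)
j=2 picked index 2: u0 ∈ [0, 9/44)
j=3 picked index 2: u0 ∈ [-1/8, 7/88)
j=4 picked index 3: u0 ∈ [-1/22, 1/11)
j=5 picked index 4: u0 ∈ [-3/88, 13/88)
j=6 picked index 5: u0 ∈ [1/44, 3/22)
j=7 picked index 6: u0 ∈ [1/88, 9/88)
intersection: [1/44, 7/88)

1/44 7/88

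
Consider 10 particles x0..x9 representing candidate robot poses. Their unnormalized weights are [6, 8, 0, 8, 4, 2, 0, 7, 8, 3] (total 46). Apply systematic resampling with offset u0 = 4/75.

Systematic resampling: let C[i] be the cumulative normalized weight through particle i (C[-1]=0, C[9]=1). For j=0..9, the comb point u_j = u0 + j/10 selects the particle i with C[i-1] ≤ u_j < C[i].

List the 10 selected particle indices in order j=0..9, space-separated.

C = [3/23, 7/23, 7/23, 11/23, 13/23, 14/23, 14/23, 35/46, 43/46, 1]
j=0: u_0=4/75 ∈ [0, 3/23) → index 0
j=1: u_1=23/150 ∈ [3/23, 7/23) → index 1
j=2: u_2=19/75 ∈ [3/23, 7/23) → index 1
j=3: u_3=53/150 ∈ [7/23, 11/23) → index 3
j=4: u_4=34/75 ∈ [7/23, 11/23) → index 3
j=5: u_5=83/150 ∈ [11/23, 13/23) → index 4
j=6: u_6=49/75 ∈ [14/23, 35/46) → index 7
j=7: u_7=113/150 ∈ [14/23, 35/46) → index 7
j=8: u_8=64/75 ∈ [35/46, 43/46) → index 8
j=9: u_9=143/150 ∈ [43/46, 1) → index 9

0 1 1 3 3 4 7 7 8 9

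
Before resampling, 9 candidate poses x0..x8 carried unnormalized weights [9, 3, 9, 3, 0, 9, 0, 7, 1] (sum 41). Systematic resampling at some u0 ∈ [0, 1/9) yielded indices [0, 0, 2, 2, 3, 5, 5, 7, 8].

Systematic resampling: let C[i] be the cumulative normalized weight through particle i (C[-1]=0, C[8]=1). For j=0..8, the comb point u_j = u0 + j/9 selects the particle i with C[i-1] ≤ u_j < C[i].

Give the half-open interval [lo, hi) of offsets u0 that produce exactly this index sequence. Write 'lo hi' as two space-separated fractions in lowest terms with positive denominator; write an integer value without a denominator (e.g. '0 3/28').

32/369 40/369

C = [9/41, 12/41, 21/41, 24/41, 24/41, 33/41, 33/41, 40/41, 1]
j=0 picked index 0: u0 ∈ [0, 9/41)
j=1 picked index 0: u0 ∈ [-1/9, 40/369)
j=2 picked index 2: u0 ∈ [26/369, 107/369)
j=3 picked index 2: u0 ∈ [-5/123, 22/123)
j=4 picked index 3: u0 ∈ [25/369, 52/369)
j=5 picked index 5: u0 ∈ [11/369, 92/369)
j=6 picked index 5: u0 ∈ [-10/123, 17/123)
j=7 picked index 7: u0 ∈ [10/369, 73/369)
j=8 picked index 8: u0 ∈ [32/369, 1/9)
intersection: [32/369, 40/369)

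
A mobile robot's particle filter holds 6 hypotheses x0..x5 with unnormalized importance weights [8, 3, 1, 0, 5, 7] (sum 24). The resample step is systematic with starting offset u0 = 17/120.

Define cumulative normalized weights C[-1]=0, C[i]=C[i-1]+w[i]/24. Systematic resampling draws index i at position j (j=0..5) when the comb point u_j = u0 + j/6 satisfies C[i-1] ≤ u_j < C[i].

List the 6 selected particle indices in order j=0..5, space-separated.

C = [1/3, 11/24, 1/2, 1/2, 17/24, 1]
j=0: u_0=17/120 ∈ [0, 1/3) → index 0
j=1: u_1=37/120 ∈ [0, 1/3) → index 0
j=2: u_2=19/40 ∈ [11/24, 1/2) → index 2
j=3: u_3=77/120 ∈ [1/2, 17/24) → index 4
j=4: u_4=97/120 ∈ [17/24, 1) → index 5
j=5: u_5=39/40 ∈ [17/24, 1) → index 5

0 0 2 4 5 5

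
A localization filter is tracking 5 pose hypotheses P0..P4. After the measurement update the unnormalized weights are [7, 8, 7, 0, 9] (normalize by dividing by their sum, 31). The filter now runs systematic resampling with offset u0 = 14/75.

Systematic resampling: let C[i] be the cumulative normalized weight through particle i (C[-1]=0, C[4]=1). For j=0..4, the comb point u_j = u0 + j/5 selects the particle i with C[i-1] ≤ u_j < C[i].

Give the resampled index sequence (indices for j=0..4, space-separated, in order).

C = [7/31, 15/31, 22/31, 22/31, 1]
j=0: u_0=14/75 ∈ [0, 7/31) → index 0
j=1: u_1=29/75 ∈ [7/31, 15/31) → index 1
j=2: u_2=44/75 ∈ [15/31, 22/31) → index 2
j=3: u_3=59/75 ∈ [22/31, 1) → index 4
j=4: u_4=74/75 ∈ [22/31, 1) → index 4

0 1 2 4 4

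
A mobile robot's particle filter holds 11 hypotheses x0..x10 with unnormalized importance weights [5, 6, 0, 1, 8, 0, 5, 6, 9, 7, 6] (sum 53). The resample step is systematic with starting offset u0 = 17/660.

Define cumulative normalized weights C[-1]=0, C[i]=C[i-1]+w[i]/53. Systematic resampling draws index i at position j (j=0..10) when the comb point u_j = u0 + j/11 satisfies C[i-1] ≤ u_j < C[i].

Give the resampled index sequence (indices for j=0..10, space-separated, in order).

0 1 3 4 6 7 7 8 8 9 10

C = [5/53, 11/53, 11/53, 12/53, 20/53, 20/53, 25/53, 31/53, 40/53, 47/53, 1]
j=0: u_0=17/660 ∈ [0, 5/53) → index 0
j=1: u_1=7/60 ∈ [5/53, 11/53) → index 1
j=2: u_2=137/660 ∈ [11/53, 12/53) → index 3
j=3: u_3=197/660 ∈ [12/53, 20/53) → index 4
j=4: u_4=257/660 ∈ [20/53, 25/53) → index 6
j=5: u_5=317/660 ∈ [25/53, 31/53) → index 7
j=6: u_6=377/660 ∈ [25/53, 31/53) → index 7
j=7: u_7=437/660 ∈ [31/53, 40/53) → index 8
j=8: u_8=497/660 ∈ [31/53, 40/53) → index 8
j=9: u_9=557/660 ∈ [40/53, 47/53) → index 9
j=10: u_10=617/660 ∈ [47/53, 1) → index 10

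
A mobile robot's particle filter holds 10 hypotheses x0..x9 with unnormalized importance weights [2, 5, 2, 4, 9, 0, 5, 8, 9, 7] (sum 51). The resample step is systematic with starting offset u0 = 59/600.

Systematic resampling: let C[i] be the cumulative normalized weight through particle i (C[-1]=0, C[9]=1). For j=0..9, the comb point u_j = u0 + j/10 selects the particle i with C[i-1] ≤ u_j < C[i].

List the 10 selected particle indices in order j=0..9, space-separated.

C = [2/51, 7/51, 3/17, 13/51, 22/51, 22/51, 9/17, 35/51, 44/51, 1]
j=0: u_0=59/600 ∈ [2/51, 7/51) → index 1
j=1: u_1=119/600 ∈ [3/17, 13/51) → index 3
j=2: u_2=179/600 ∈ [13/51, 22/51) → index 4
j=3: u_3=239/600 ∈ [13/51, 22/51) → index 4
j=4: u_4=299/600 ∈ [22/51, 9/17) → index 6
j=5: u_5=359/600 ∈ [9/17, 35/51) → index 7
j=6: u_6=419/600 ∈ [35/51, 44/51) → index 8
j=7: u_7=479/600 ∈ [35/51, 44/51) → index 8
j=8: u_8=539/600 ∈ [44/51, 1) → index 9
j=9: u_9=599/600 ∈ [44/51, 1) → index 9

1 3 4 4 6 7 8 8 9 9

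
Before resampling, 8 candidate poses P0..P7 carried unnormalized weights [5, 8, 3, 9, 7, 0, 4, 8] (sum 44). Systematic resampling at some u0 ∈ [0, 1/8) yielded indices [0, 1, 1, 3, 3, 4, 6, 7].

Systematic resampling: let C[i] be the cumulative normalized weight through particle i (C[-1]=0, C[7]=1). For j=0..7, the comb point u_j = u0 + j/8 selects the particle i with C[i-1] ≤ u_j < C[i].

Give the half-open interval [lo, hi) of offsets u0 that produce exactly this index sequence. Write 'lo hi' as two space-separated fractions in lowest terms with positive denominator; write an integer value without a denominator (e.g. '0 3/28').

C = [5/44, 13/44, 4/11, 25/44, 8/11, 8/11, 9/11, 1]
j=0 picked index 0: u0 ∈ [0, 5/44)
j=1 picked index 1: u0 ∈ [-1/88, 15/88)
j=2 picked index 1: u0 ∈ [-3/22, 1/22)
j=3 picked index 3: u0 ∈ [-1/88, 17/88)
j=4 picked index 3: u0 ∈ [-3/22, 3/44)
j=5 picked index 4: u0 ∈ [-5/88, 9/88)
j=6 picked index 6: u0 ∈ [-1/44, 3/44)
j=7 picked index 7: u0 ∈ [-5/88, 1/8)
intersection: [0, 1/22)

0 1/22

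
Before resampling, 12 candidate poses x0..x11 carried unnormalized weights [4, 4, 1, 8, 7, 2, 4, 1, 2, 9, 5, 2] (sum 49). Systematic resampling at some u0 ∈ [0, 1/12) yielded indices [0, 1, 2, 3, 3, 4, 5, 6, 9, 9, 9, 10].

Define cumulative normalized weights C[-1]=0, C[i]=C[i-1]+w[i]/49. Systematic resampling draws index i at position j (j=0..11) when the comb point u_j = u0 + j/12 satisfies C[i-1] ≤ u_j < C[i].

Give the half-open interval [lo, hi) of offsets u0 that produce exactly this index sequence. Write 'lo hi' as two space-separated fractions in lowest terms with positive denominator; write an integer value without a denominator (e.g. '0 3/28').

C = [4/49, 8/49, 9/49, 17/49, 24/49, 26/49, 30/49, 31/49, 33/49, 6/7, 47/49, 1]
j=0 picked index 0: u0 ∈ [0, 4/49)
j=1 picked index 1: u0 ∈ [-1/588, 47/588)
j=2 picked index 2: u0 ∈ [-1/294, 5/294)
j=3 picked index 3: u0 ∈ [-13/196, 19/196)
j=4 picked index 3: u0 ∈ [-22/147, 2/147)
j=5 picked index 4: u0 ∈ [-41/588, 43/588)
j=6 picked index 5: u0 ∈ [-1/98, 3/98)
j=7 picked index 6: u0 ∈ [-31/588, 17/588)
j=8 picked index 9: u0 ∈ [1/147, 4/21)
j=9 picked index 9: u0 ∈ [-15/196, 3/28)
j=10 picked index 9: u0 ∈ [-47/294, 1/42)
j=11 picked index 10: u0 ∈ [-5/84, 25/588)
intersection: [1/147, 2/147)

1/147 2/147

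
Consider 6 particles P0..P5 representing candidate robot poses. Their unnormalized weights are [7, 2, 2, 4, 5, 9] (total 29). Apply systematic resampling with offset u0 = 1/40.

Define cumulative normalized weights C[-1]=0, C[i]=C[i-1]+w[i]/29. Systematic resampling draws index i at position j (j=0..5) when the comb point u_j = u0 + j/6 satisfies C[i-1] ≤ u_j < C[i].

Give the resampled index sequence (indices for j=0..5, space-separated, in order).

C = [7/29, 9/29, 11/29, 15/29, 20/29, 1]
j=0: u_0=1/40 ∈ [0, 7/29) → index 0
j=1: u_1=23/120 ∈ [0, 7/29) → index 0
j=2: u_2=43/120 ∈ [9/29, 11/29) → index 2
j=3: u_3=21/40 ∈ [15/29, 20/29) → index 4
j=4: u_4=83/120 ∈ [20/29, 1) → index 5
j=5: u_5=103/120 ∈ [20/29, 1) → index 5

0 0 2 4 5 5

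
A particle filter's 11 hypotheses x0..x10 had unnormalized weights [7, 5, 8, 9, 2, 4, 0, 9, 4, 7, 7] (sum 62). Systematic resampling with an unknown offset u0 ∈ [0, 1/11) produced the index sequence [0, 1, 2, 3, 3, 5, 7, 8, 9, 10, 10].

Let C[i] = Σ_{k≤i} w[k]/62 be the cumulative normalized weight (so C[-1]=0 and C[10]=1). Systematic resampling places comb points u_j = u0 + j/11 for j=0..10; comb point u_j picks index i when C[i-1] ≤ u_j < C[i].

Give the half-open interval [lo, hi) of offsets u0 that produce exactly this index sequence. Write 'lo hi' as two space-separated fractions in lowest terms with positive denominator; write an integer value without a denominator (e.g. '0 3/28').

25/341 1/11

C = [7/62, 6/31, 10/31, 29/62, 1/2, 35/62, 35/62, 22/31, 24/31, 55/62, 1]
j=0 picked index 0: u0 ∈ [0, 7/62)
j=1 picked index 1: u0 ∈ [15/682, 35/341)
j=2 picked index 2: u0 ∈ [4/341, 48/341)
j=3 picked index 3: u0 ∈ [17/341, 133/682)
j=4 picked index 3: u0 ∈ [-14/341, 71/682)
j=5 picked index 5: u0 ∈ [1/22, 75/682)
j=6 picked index 7: u0 ∈ [13/682, 56/341)
j=7 picked index 8: u0 ∈ [25/341, 47/341)
j=8 picked index 9: u0 ∈ [16/341, 109/682)
j=9 picked index 10: u0 ∈ [47/682, 2/11)
j=10 picked index 10: u0 ∈ [-15/682, 1/11)
intersection: [25/341, 1/11)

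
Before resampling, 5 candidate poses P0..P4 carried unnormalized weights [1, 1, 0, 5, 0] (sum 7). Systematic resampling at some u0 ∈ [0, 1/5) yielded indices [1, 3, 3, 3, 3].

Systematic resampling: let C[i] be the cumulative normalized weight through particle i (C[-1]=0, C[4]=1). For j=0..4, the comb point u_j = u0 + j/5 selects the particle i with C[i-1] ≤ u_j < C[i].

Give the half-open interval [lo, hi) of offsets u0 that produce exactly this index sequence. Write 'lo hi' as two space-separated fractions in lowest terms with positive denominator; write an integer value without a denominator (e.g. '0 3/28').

C = [1/7, 2/7, 2/7, 1, 1]
j=0 picked index 1: u0 ∈ [1/7, 2/7)
j=1 picked index 3: u0 ∈ [3/35, 4/5)
j=2 picked index 3: u0 ∈ [-4/35, 3/5)
j=3 picked index 3: u0 ∈ [-11/35, 2/5)
j=4 picked index 3: u0 ∈ [-18/35, 1/5)
intersection: [1/7, 1/5)

1/7 1/5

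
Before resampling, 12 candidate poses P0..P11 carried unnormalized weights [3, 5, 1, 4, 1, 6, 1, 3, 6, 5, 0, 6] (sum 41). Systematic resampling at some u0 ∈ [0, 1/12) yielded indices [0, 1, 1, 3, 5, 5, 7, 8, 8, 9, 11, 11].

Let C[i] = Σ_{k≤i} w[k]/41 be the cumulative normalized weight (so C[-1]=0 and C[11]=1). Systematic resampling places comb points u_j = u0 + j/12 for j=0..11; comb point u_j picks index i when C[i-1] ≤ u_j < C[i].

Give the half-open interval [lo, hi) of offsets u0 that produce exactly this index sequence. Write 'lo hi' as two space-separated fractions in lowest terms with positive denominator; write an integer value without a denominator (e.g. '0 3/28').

C = [3/41, 8/41, 9/41, 13/41, 14/41, 20/41, 21/41, 24/41, 30/41, 35/41, 35/41, 1]
j=0 picked index 0: u0 ∈ [0, 3/41)
j=1 picked index 1: u0 ∈ [-5/492, 55/492)
j=2 picked index 1: u0 ∈ [-23/246, 7/246)
j=3 picked index 3: u0 ∈ [-5/164, 11/164)
j=4 picked index 5: u0 ∈ [1/123, 19/123)
j=5 picked index 5: u0 ∈ [-37/492, 35/492)
j=6 picked index 7: u0 ∈ [1/82, 7/82)
j=7 picked index 8: u0 ∈ [1/492, 73/492)
j=8 picked index 8: u0 ∈ [-10/123, 8/123)
j=9 picked index 9: u0 ∈ [-3/164, 17/164)
j=10 picked index 11: u0 ∈ [5/246, 1/6)
j=11 picked index 11: u0 ∈ [-31/492, 1/12)
intersection: [5/246, 7/246)

5/246 7/246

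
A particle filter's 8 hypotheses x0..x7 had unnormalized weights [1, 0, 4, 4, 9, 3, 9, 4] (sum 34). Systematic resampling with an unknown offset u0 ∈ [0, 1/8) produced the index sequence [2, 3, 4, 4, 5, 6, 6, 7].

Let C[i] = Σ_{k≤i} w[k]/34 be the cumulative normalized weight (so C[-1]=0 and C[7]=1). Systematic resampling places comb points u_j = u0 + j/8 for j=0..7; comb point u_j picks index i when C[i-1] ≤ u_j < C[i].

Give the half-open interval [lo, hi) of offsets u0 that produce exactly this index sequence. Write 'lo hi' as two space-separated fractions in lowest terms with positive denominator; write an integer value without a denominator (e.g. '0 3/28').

C = [1/34, 1/34, 5/34, 9/34, 9/17, 21/34, 15/17, 1]
j=0 picked index 2: u0 ∈ [1/34, 5/34)
j=1 picked index 3: u0 ∈ [3/136, 19/136)
j=2 picked index 4: u0 ∈ [1/68, 19/68)
j=3 picked index 4: u0 ∈ [-15/136, 21/136)
j=4 picked index 5: u0 ∈ [1/34, 2/17)
j=5 picked index 6: u0 ∈ [-1/136, 35/136)
j=6 picked index 6: u0 ∈ [-9/68, 9/68)
j=7 picked index 7: u0 ∈ [1/136, 1/8)
intersection: [1/34, 2/17)

1/34 2/17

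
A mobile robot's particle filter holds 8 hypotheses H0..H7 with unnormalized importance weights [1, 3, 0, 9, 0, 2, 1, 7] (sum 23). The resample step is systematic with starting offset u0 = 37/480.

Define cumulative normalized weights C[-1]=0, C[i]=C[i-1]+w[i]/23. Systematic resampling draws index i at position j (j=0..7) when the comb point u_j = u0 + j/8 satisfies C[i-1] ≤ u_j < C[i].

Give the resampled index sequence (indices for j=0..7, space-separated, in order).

C = [1/23, 4/23, 4/23, 13/23, 13/23, 15/23, 16/23, 1]
j=0: u_0=37/480 ∈ [1/23, 4/23) → index 1
j=1: u_1=97/480 ∈ [4/23, 13/23) → index 3
j=2: u_2=157/480 ∈ [4/23, 13/23) → index 3
j=3: u_3=217/480 ∈ [4/23, 13/23) → index 3
j=4: u_4=277/480 ∈ [13/23, 15/23) → index 5
j=5: u_5=337/480 ∈ [16/23, 1) → index 7
j=6: u_6=397/480 ∈ [16/23, 1) → index 7
j=7: u_7=457/480 ∈ [16/23, 1) → index 7

1 3 3 3 5 7 7 7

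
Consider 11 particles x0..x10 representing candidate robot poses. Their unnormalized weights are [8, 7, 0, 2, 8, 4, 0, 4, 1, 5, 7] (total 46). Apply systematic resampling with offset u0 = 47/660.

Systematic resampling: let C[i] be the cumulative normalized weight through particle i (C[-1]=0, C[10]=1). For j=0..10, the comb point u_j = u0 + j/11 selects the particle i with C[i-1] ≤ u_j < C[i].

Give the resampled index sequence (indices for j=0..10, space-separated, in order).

C = [4/23, 15/46, 15/46, 17/46, 25/46, 29/46, 29/46, 33/46, 17/23, 39/46, 1]
j=0: u_0=47/660 ∈ [0, 4/23) → index 0
j=1: u_1=107/660 ∈ [0, 4/23) → index 0
j=2: u_2=167/660 ∈ [4/23, 15/46) → index 1
j=3: u_3=227/660 ∈ [15/46, 17/46) → index 3
j=4: u_4=287/660 ∈ [17/46, 25/46) → index 4
j=5: u_5=347/660 ∈ [17/46, 25/46) → index 4
j=6: u_6=37/60 ∈ [25/46, 29/46) → index 5
j=7: u_7=467/660 ∈ [29/46, 33/46) → index 7
j=8: u_8=527/660 ∈ [17/23, 39/46) → index 9
j=9: u_9=587/660 ∈ [39/46, 1) → index 10
j=10: u_10=647/660 ∈ [39/46, 1) → index 10

0 0 1 3 4 4 5 7 9 10 10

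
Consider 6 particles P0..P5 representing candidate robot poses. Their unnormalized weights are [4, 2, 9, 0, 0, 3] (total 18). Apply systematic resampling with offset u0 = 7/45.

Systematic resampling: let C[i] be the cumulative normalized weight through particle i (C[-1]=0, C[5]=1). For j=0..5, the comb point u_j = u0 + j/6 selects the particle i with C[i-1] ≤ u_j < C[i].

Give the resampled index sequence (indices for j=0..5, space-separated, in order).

C = [2/9, 1/3, 5/6, 5/6, 5/6, 1]
j=0: u_0=7/45 ∈ [0, 2/9) → index 0
j=1: u_1=29/90 ∈ [2/9, 1/3) → index 1
j=2: u_2=22/45 ∈ [1/3, 5/6) → index 2
j=3: u_3=59/90 ∈ [1/3, 5/6) → index 2
j=4: u_4=37/45 ∈ [1/3, 5/6) → index 2
j=5: u_5=89/90 ∈ [5/6, 1) → index 5

0 1 2 2 2 5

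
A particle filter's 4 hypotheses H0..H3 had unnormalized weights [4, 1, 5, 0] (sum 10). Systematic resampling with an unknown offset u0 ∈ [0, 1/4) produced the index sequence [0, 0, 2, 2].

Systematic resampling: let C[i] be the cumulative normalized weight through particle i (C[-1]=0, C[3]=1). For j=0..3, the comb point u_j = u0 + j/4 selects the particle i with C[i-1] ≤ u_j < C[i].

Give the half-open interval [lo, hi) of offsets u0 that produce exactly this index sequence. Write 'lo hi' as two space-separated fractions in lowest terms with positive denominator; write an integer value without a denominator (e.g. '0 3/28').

0 3/20

C = [2/5, 1/2, 1, 1]
j=0 picked index 0: u0 ∈ [0, 2/5)
j=1 picked index 0: u0 ∈ [-1/4, 3/20)
j=2 picked index 2: u0 ∈ [0, 1/2)
j=3 picked index 2: u0 ∈ [-1/4, 1/4)
intersection: [0, 3/20)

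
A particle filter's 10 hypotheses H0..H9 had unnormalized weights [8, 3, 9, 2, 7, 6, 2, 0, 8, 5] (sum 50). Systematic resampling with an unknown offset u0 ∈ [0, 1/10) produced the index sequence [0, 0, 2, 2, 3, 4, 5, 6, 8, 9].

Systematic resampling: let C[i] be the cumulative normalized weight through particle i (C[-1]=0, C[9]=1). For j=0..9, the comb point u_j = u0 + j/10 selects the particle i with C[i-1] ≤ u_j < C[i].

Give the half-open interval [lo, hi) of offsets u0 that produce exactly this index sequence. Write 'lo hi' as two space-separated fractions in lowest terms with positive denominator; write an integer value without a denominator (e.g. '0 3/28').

1/50 1/25

C = [4/25, 11/50, 2/5, 11/25, 29/50, 7/10, 37/50, 37/50, 9/10, 1]
j=0 picked index 0: u0 ∈ [0, 4/25)
j=1 picked index 0: u0 ∈ [-1/10, 3/50)
j=2 picked index 2: u0 ∈ [1/50, 1/5)
j=3 picked index 2: u0 ∈ [-2/25, 1/10)
j=4 picked index 3: u0 ∈ [0, 1/25)
j=5 picked index 4: u0 ∈ [-3/50, 2/25)
j=6 picked index 5: u0 ∈ [-1/50, 1/10)
j=7 picked index 6: u0 ∈ [0, 1/25)
j=8 picked index 8: u0 ∈ [-3/50, 1/10)
j=9 picked index 9: u0 ∈ [0, 1/10)
intersection: [1/50, 1/25)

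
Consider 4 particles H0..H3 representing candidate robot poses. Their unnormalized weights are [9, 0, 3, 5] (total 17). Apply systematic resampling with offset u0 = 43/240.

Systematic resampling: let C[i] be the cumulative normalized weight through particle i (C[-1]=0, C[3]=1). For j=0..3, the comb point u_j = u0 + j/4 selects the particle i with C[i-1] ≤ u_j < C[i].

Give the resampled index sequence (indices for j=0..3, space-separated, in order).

C = [9/17, 9/17, 12/17, 1]
j=0: u_0=43/240 ∈ [0, 9/17) → index 0
j=1: u_1=103/240 ∈ [0, 9/17) → index 0
j=2: u_2=163/240 ∈ [9/17, 12/17) → index 2
j=3: u_3=223/240 ∈ [12/17, 1) → index 3

0 0 2 3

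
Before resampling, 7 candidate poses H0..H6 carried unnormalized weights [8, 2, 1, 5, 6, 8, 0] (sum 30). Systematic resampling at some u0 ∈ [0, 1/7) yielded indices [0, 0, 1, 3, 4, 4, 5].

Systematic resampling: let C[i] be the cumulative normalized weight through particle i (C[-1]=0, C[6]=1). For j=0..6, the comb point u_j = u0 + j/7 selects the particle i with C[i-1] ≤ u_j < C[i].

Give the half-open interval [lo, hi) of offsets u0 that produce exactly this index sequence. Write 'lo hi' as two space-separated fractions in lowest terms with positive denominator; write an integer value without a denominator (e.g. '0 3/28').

C = [4/15, 1/3, 11/30, 8/15, 11/15, 1, 1]
j=0 picked index 0: u0 ∈ [0, 4/15)
j=1 picked index 0: u0 ∈ [-1/7, 13/105)
j=2 picked index 1: u0 ∈ [-2/105, 1/21)
j=3 picked index 3: u0 ∈ [-13/210, 11/105)
j=4 picked index 4: u0 ∈ [-4/105, 17/105)
j=5 picked index 4: u0 ∈ [-19/105, 2/105)
j=6 picked index 5: u0 ∈ [-13/105, 1/7)
intersection: [0, 2/105)

0 2/105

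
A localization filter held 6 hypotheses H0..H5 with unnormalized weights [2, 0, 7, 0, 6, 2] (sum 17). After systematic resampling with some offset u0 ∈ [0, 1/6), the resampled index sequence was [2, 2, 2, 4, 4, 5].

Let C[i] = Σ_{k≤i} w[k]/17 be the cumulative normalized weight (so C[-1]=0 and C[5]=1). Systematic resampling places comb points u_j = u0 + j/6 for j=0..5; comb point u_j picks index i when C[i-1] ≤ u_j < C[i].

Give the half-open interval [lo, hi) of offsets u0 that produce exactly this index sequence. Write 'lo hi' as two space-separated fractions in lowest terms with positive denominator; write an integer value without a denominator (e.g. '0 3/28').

C = [2/17, 2/17, 9/17, 9/17, 15/17, 1]
j=0 picked index 2: u0 ∈ [2/17, 9/17)
j=1 picked index 2: u0 ∈ [-5/102, 37/102)
j=2 picked index 2: u0 ∈ [-11/51, 10/51)
j=3 picked index 4: u0 ∈ [1/34, 13/34)
j=4 picked index 4: u0 ∈ [-7/51, 11/51)
j=5 picked index 5: u0 ∈ [5/102, 1/6)
intersection: [2/17, 1/6)

2/17 1/6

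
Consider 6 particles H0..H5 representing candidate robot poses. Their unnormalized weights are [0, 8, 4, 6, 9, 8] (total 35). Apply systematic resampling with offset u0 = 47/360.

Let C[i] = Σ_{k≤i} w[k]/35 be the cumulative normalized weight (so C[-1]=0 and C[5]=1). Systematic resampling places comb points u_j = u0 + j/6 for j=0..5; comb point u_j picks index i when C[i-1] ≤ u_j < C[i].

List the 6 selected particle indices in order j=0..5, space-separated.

C = [0, 8/35, 12/35, 18/35, 27/35, 1]
j=0: u_0=47/360 ∈ [0, 8/35) → index 1
j=1: u_1=107/360 ∈ [8/35, 12/35) → index 2
j=2: u_2=167/360 ∈ [12/35, 18/35) → index 3
j=3: u_3=227/360 ∈ [18/35, 27/35) → index 4
j=4: u_4=287/360 ∈ [27/35, 1) → index 5
j=5: u_5=347/360 ∈ [27/35, 1) → index 5

1 2 3 4 5 5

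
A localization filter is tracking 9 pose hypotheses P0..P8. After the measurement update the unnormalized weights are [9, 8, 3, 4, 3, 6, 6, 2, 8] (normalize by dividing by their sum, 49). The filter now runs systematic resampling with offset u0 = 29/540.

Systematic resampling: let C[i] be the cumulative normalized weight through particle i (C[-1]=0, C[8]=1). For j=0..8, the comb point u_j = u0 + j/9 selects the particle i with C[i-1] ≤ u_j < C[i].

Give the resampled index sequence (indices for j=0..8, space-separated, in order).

0 0 1 2 4 5 6 7 8

C = [9/49, 17/49, 20/49, 24/49, 27/49, 33/49, 39/49, 41/49, 1]
j=0: u_0=29/540 ∈ [0, 9/49) → index 0
j=1: u_1=89/540 ∈ [0, 9/49) → index 0
j=2: u_2=149/540 ∈ [9/49, 17/49) → index 1
j=3: u_3=209/540 ∈ [17/49, 20/49) → index 2
j=4: u_4=269/540 ∈ [24/49, 27/49) → index 4
j=5: u_5=329/540 ∈ [27/49, 33/49) → index 5
j=6: u_6=389/540 ∈ [33/49, 39/49) → index 6
j=7: u_7=449/540 ∈ [39/49, 41/49) → index 7
j=8: u_8=509/540 ∈ [41/49, 1) → index 8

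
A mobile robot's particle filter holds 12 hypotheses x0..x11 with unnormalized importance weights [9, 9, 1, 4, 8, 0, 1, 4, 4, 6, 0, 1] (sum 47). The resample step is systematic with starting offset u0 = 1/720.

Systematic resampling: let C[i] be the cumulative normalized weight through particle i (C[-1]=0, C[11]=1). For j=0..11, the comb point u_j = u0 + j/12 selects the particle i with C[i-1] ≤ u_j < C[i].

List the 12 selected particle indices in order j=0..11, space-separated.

0 0 0 1 1 3 4 4 6 7 8 9

C = [9/47, 18/47, 19/47, 23/47, 31/47, 31/47, 32/47, 36/47, 40/47, 46/47, 46/47, 1]
j=0: u_0=1/720 ∈ [0, 9/47) → index 0
j=1: u_1=61/720 ∈ [0, 9/47) → index 0
j=2: u_2=121/720 ∈ [0, 9/47) → index 0
j=3: u_3=181/720 ∈ [9/47, 18/47) → index 1
j=4: u_4=241/720 ∈ [9/47, 18/47) → index 1
j=5: u_5=301/720 ∈ [19/47, 23/47) → index 3
j=6: u_6=361/720 ∈ [23/47, 31/47) → index 4
j=7: u_7=421/720 ∈ [23/47, 31/47) → index 4
j=8: u_8=481/720 ∈ [31/47, 32/47) → index 6
j=9: u_9=541/720 ∈ [32/47, 36/47) → index 7
j=10: u_10=601/720 ∈ [36/47, 40/47) → index 8
j=11: u_11=661/720 ∈ [40/47, 46/47) → index 9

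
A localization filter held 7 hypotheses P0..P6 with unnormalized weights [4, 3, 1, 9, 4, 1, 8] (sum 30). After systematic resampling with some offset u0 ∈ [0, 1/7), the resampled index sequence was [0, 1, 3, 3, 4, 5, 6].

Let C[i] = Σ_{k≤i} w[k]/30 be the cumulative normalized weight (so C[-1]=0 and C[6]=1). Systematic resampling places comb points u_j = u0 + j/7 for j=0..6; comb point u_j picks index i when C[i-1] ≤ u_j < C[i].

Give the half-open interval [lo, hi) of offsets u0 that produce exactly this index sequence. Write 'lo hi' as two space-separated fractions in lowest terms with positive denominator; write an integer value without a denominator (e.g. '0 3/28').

C = [2/15, 7/30, 4/15, 17/30, 7/10, 11/15, 1]
j=0 picked index 0: u0 ∈ [0, 2/15)
j=1 picked index 1: u0 ∈ [-1/105, 19/210)
j=2 picked index 3: u0 ∈ [-2/105, 59/210)
j=3 picked index 3: u0 ∈ [-17/105, 29/210)
j=4 picked index 4: u0 ∈ [-1/210, 9/70)
j=5 picked index 5: u0 ∈ [-1/70, 2/105)
j=6 picked index 6: u0 ∈ [-13/105, 1/7)
intersection: [0, 2/105)

0 2/105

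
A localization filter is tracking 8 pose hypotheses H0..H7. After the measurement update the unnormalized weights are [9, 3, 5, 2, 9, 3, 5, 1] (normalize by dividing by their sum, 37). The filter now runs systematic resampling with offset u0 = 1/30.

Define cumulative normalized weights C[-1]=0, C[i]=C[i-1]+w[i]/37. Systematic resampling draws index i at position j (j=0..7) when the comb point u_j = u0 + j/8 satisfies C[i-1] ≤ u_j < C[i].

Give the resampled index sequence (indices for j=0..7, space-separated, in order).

C = [9/37, 12/37, 17/37, 19/37, 28/37, 31/37, 36/37, 1]
j=0: u_0=1/30 ∈ [0, 9/37) → index 0
j=1: u_1=19/120 ∈ [0, 9/37) → index 0
j=2: u_2=17/60 ∈ [9/37, 12/37) → index 1
j=3: u_3=49/120 ∈ [12/37, 17/37) → index 2
j=4: u_4=8/15 ∈ [19/37, 28/37) → index 4
j=5: u_5=79/120 ∈ [19/37, 28/37) → index 4
j=6: u_6=47/60 ∈ [28/37, 31/37) → index 5
j=7: u_7=109/120 ∈ [31/37, 36/37) → index 6

0 0 1 2 4 4 5 6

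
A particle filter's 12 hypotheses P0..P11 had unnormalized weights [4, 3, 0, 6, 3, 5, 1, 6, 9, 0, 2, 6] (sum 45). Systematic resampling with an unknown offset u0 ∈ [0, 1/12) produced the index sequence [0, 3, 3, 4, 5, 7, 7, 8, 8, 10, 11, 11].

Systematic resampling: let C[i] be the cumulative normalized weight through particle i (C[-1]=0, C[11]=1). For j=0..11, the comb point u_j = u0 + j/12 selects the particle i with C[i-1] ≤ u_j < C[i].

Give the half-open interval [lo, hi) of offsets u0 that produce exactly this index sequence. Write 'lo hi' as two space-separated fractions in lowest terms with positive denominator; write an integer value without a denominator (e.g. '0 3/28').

13/180 1/12

C = [4/45, 7/45, 7/45, 13/45, 16/45, 7/15, 22/45, 28/45, 37/45, 37/45, 13/15, 1]
j=0 picked index 0: u0 ∈ [0, 4/45)
j=1 picked index 3: u0 ∈ [13/180, 37/180)
j=2 picked index 3: u0 ∈ [-1/90, 11/90)
j=3 picked index 4: u0 ∈ [7/180, 19/180)
j=4 picked index 5: u0 ∈ [1/45, 2/15)
j=5 picked index 7: u0 ∈ [13/180, 37/180)
j=6 picked index 7: u0 ∈ [-1/90, 11/90)
j=7 picked index 8: u0 ∈ [7/180, 43/180)
j=8 picked index 8: u0 ∈ [-2/45, 7/45)
j=9 picked index 10: u0 ∈ [13/180, 7/60)
j=10 picked index 11: u0 ∈ [1/30, 1/6)
j=11 picked index 11: u0 ∈ [-1/20, 1/12)
intersection: [13/180, 1/12)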